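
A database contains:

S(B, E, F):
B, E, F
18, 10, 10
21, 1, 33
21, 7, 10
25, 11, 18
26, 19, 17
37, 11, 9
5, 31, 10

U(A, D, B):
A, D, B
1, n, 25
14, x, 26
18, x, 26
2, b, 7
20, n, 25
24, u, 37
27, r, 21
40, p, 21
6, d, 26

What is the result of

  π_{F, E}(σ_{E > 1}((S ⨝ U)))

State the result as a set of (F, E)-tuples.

S ⋈ U (natural join on B): {(21, 1, 33, 27, r), (21, 1, 33, 40, p), (21, 7, 10, 27, r), (21, 7, 10, 40, p), (25, 11, 18, 1, n), (25, 11, 18, 20, n), (26, 19, 17, 14, x), (26, 19, 17, 18, x), (26, 19, 17, 6, d), (37, 11, 9, 24, u)}
Apply σ_{E > 1}; surviving tuples: {(21, 7, 10, 27, r), (21, 7, 10, 40, p), (25, 11, 18, 1, n), (25, 11, 18, 20, n), (26, 19, 17, 14, x), (26, 19, 17, 18, x), (26, 19, 17, 6, d), (37, 11, 9, 24, u)}
Keep only column(s) F, E (4 duplicate(s) eliminated): {(10, 7), (17, 19), (18, 11), (9, 11)}

{(10, 7), (17, 19), (18, 11), (9, 11)}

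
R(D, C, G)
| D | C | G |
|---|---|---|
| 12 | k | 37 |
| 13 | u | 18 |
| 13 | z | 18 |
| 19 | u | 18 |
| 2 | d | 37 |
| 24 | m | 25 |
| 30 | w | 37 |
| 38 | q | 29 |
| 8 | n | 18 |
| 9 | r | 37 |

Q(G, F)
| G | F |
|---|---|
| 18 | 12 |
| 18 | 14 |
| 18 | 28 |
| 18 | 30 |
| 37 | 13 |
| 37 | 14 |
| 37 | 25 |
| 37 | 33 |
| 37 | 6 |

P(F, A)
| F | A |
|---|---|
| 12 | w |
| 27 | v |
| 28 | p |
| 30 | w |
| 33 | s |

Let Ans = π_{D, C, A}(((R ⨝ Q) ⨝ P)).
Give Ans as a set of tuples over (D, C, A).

{(12, k, s), (13, u, p), (13, u, w), (13, z, p), (13, z, w), (19, u, p), (19, u, w), (2, d, s), (30, w, s), (8, n, p), (8, n, w), (9, r, s)}

Natural join on G: {(12, k, 37, 13), (12, k, 37, 14), (12, k, 37, 25), (12, k, 37, 33), (12, k, 37, 6), (13, u, 18, 12), (13, u, 18, 14), (13, u, 18, 28), (13, u, 18, 30), (13, z, 18, 12), (13, z, 18, 14), (13, z, 18, 28), (13, z, 18, 30), (19, u, 18, 12), (19, u, 18, 14), (19, u, 18, 28), (19, u, 18, 30), (2, d, 37, 13), (2, d, 37, 14), (2, d, 37, 25), (2, d, 37, 33), (2, d, 37, 6), (30, w, 37, 13), (30, w, 37, 14), (30, w, 37, 25), (30, w, 37, 33), (30, w, 37, 6), (8, n, 18, 12), (8, n, 18, 14), (8, n, 18, 28), (8, n, 18, 30), (9, r, 37, 13), (9, r, 37, 14), (9, r, 37, 25), (9, r, 37, 33), (9, r, 37, 6)}
Natural join on F: {(12, k, 37, 33, s), (13, u, 18, 12, w), (13, u, 18, 28, p), (13, u, 18, 30, w), (13, z, 18, 12, w), (13, z, 18, 28, p), (13, z, 18, 30, w), (19, u, 18, 12, w), (19, u, 18, 28, p), (19, u, 18, 30, w), (2, d, 37, 33, s), (30, w, 37, 33, s), (8, n, 18, 12, w), (8, n, 18, 28, p), (8, n, 18, 30, w), (9, r, 37, 33, s)}
π[D, C, A]: project onto (D, C, A) (4 duplicate(s) eliminated) → {(12, k, s), (13, u, p), (13, u, w), (13, z, p), (13, z, w), (19, u, p), (19, u, w), (2, d, s), (30, w, s), (8, n, p), (8, n, w), (9, r, s)}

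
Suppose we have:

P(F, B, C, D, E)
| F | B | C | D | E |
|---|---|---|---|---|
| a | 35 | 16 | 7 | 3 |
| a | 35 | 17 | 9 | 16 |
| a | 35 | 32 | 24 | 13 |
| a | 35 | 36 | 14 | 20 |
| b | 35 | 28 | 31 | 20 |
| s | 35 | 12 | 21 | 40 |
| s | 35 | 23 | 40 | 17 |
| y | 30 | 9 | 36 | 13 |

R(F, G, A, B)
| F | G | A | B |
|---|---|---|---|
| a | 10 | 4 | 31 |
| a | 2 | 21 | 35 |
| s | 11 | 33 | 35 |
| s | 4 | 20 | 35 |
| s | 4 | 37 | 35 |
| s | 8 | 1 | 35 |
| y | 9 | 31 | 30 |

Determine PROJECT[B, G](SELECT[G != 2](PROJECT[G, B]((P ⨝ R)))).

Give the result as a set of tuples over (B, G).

{(30, 9), (35, 11), (35, 4), (35, 8)}

P ⋈ R (natural join on F, B): {(a, 35, 16, 7, 3, 2, 21), (a, 35, 17, 9, 16, 2, 21), (a, 35, 32, 24, 13, 2, 21), (a, 35, 36, 14, 20, 2, 21), (s, 35, 12, 21, 40, 11, 33), (s, 35, 12, 21, 40, 4, 20), (s, 35, 12, 21, 40, 4, 37), (s, 35, 12, 21, 40, 8, 1), (s, 35, 23, 40, 17, 11, 33), (s, 35, 23, 40, 17, 4, 20), (s, 35, 23, 40, 17, 4, 37), (s, 35, 23, 40, 17, 8, 1), (y, 30, 9, 36, 13, 9, 31)}
Projecting to G, B (8 duplicate(s) eliminated): {(11, 35), (2, 35), (4, 35), (8, 35), (9, 30)}
σ[G != 2]: keep tuples satisfying G != 2 → {(11, 35), (4, 35), (8, 35), (9, 30)}
Projecting to B, G: {(30, 9), (35, 11), (35, 4), (35, 8)}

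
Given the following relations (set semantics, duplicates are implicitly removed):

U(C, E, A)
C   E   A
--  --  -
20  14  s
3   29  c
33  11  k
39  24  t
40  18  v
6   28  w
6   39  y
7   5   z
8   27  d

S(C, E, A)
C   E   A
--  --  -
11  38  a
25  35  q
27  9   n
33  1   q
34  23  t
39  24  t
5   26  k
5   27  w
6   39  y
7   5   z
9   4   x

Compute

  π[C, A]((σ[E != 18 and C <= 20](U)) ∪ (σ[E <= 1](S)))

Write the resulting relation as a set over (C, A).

Filtering on E != 18 and C <= 20 leaves {(20, 14, s), (3, 29, c), (6, 28, w), (6, 39, y), (7, 5, z), (8, 27, d)}.
Filtering on E <= 1 leaves {(33, 1, q)}.
Taking the union: {(20, 14, s), (3, 29, c), (33, 1, q), (6, 28, w), (6, 39, y), (7, 5, z), (8, 27, d)}
Keep only column(s) C, A: {(20, s), (3, c), (33, q), (6, w), (6, y), (7, z), (8, d)}

{(20, s), (3, c), (33, q), (6, w), (6, y), (7, z), (8, d)}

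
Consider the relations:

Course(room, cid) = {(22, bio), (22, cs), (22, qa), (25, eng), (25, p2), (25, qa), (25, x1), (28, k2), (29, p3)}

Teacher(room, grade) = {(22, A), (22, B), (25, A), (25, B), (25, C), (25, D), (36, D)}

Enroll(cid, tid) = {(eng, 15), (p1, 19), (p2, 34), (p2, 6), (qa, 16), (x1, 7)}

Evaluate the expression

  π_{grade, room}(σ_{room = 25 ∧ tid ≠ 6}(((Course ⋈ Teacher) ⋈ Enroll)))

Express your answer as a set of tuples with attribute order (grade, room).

Course ⋈ Teacher (natural join on room): {(22, bio, A), (22, bio, B), (22, cs, A), (22, cs, B), (22, qa, A), (22, qa, B), (25, eng, A), (25, eng, B), (25, eng, C), (25, eng, D), (25, p2, A), (25, p2, B), (25, p2, C), (25, p2, D), (25, qa, A), (25, qa, B), (25, qa, C), (25, qa, D), (25, x1, A), (25, x1, B), (25, x1, C), (25, x1, D)}
(Course ⋈ Teacher) ⋈ Enroll (natural join on cid): {(22, qa, A, 16), (22, qa, B, 16), (25, eng, A, 15), (25, eng, B, 15), (25, eng, C, 15), (25, eng, D, 15), (25, p2, A, 34), (25, p2, A, 6), (25, p2, B, 34), (25, p2, B, 6), (25, p2, C, 34), (25, p2, C, 6), (25, p2, D, 34), (25, p2, D, 6), (25, qa, A, 16), (25, qa, B, 16), (25, qa, C, 16), (25, qa, D, 16), (25, x1, A, 7), (25, x1, B, 7), (25, x1, C, 7), (25, x1, D, 7)}
σ[room = 25 ∧ tid ≠ 6]: keep tuples satisfying room = 25 ∧ tid ≠ 6 → {(25, eng, A, 15), (25, eng, B, 15), (25, eng, C, 15), (25, eng, D, 15), (25, p2, A, 34), (25, p2, B, 34), (25, p2, C, 34), (25, p2, D, 34), (25, qa, A, 16), (25, qa, B, 16), (25, qa, C, 16), (25, qa, D, 16), (25, x1, A, 7), (25, x1, B, 7), (25, x1, C, 7), (25, x1, D, 7)}
Keep only column(s) grade, room (12 duplicate(s) eliminated): {(A, 25), (B, 25), (C, 25), (D, 25)}

{(A, 25), (B, 25), (C, 25), (D, 25)}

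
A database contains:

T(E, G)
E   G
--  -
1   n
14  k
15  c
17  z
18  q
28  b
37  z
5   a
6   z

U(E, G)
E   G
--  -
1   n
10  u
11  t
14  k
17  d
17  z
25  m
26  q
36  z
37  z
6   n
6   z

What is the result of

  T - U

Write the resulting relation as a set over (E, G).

{(15, c), (18, q), (28, b), (5, a)}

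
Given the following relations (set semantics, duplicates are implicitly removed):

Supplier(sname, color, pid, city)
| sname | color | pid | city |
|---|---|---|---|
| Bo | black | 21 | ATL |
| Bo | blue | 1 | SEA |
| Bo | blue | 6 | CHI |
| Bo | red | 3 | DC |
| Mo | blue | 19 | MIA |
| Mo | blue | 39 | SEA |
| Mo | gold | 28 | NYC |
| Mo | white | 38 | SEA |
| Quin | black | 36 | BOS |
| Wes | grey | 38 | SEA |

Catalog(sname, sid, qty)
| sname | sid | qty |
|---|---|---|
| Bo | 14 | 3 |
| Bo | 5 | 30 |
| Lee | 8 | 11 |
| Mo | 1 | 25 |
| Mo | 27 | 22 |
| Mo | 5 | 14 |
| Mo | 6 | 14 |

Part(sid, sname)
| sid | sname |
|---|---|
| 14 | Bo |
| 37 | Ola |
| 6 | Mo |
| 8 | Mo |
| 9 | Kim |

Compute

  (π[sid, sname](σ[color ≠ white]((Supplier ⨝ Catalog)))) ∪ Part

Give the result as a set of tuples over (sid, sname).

{(1, Mo), (14, Bo), (27, Mo), (37, Ola), (5, Bo), (5, Mo), (6, Mo), (8, Mo), (9, Kim)}

Supplier ⋈ Catalog (natural join on sname): {(Bo, black, 21, ATL, 14, 3), (Bo, black, 21, ATL, 5, 30), (Bo, blue, 1, SEA, 14, 3), (Bo, blue, 1, SEA, 5, 30), (Bo, blue, 6, CHI, 14, 3), (Bo, blue, 6, CHI, 5, 30), (Bo, red, 3, DC, 14, 3), (Bo, red, 3, DC, 5, 30), (Mo, blue, 19, MIA, 1, 25), (Mo, blue, 19, MIA, 27, 22), (Mo, blue, 19, MIA, 5, 14), (Mo, blue, 19, MIA, 6, 14), (Mo, blue, 39, SEA, 1, 25), (Mo, blue, 39, SEA, 27, 22), (Mo, blue, 39, SEA, 5, 14), (Mo, blue, 39, SEA, 6, 14), (Mo, gold, 28, NYC, 1, 25), (Mo, gold, 28, NYC, 27, 22), (Mo, gold, 28, NYC, 5, 14), (Mo, gold, 28, NYC, 6, 14), (Mo, white, 38, SEA, 1, 25), (Mo, white, 38, SEA, 27, 22), (Mo, white, 38, SEA, 5, 14), (Mo, white, 38, SEA, 6, 14)}
Apply σ_{color ≠ white}; surviving tuples: {(Bo, black, 21, ATL, 14, 3), (Bo, black, 21, ATL, 5, 30), (Bo, blue, 1, SEA, 14, 3), (Bo, blue, 1, SEA, 5, 30), (Bo, blue, 6, CHI, 14, 3), (Bo, blue, 6, CHI, 5, 30), (Bo, red, 3, DC, 14, 3), (Bo, red, 3, DC, 5, 30), (Mo, blue, 19, MIA, 1, 25), (Mo, blue, 19, MIA, 27, 22), (Mo, blue, 19, MIA, 5, 14), (Mo, blue, 19, MIA, 6, 14), (Mo, blue, 39, SEA, 1, 25), (Mo, blue, 39, SEA, 27, 22), (Mo, blue, 39, SEA, 5, 14), (Mo, blue, 39, SEA, 6, 14), (Mo, gold, 28, NYC, 1, 25), (Mo, gold, 28, NYC, 27, 22), (Mo, gold, 28, NYC, 5, 14), (Mo, gold, 28, NYC, 6, 14)}
Projecting to sid, sname (14 duplicate(s) eliminated): {(1, Mo), (14, Bo), (27, Mo), (5, Bo), (5, Mo), (6, Mo)}
Set union of the two operands is {(1, Mo), (14, Bo), (27, Mo), (37, Ola), (5, Bo), (5, Mo), (6, Mo), (8, Mo), (9, Kim)}.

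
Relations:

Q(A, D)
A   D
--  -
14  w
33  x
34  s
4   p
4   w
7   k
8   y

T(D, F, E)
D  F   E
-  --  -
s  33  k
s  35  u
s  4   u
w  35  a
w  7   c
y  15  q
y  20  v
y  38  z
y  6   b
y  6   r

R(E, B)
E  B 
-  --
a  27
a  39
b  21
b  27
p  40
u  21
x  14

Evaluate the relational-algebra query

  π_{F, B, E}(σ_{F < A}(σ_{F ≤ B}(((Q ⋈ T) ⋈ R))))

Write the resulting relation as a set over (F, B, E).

Natural join on D: {(14, w, 35, a), (14, w, 7, c), (34, s, 33, k), (34, s, 35, u), (34, s, 4, u), (4, w, 35, a), (4, w, 7, c), (8, y, 15, q), (8, y, 20, v), (8, y, 38, z), (8, y, 6, b), (8, y, 6, r)}
Natural join on E: {(14, w, 35, a, 27), (14, w, 35, a, 39), (34, s, 35, u, 21), (34, s, 4, u, 21), (4, w, 35, a, 27), (4, w, 35, a, 39), (8, y, 6, b, 21), (8, y, 6, b, 27)}
Apply σ_{F ≤ B}; surviving tuples: {(14, w, 35, a, 39), (34, s, 4, u, 21), (4, w, 35, a, 39), (8, y, 6, b, 21), (8, y, 6, b, 27)}
Apply σ_{F < A}; surviving tuples: {(34, s, 4, u, 21), (8, y, 6, b, 21), (8, y, 6, b, 27)}
π_{F, B, E} gives {(4, 21, u), (6, 21, b), (6, 27, b)}.

{(4, 21, u), (6, 21, b), (6, 27, b)}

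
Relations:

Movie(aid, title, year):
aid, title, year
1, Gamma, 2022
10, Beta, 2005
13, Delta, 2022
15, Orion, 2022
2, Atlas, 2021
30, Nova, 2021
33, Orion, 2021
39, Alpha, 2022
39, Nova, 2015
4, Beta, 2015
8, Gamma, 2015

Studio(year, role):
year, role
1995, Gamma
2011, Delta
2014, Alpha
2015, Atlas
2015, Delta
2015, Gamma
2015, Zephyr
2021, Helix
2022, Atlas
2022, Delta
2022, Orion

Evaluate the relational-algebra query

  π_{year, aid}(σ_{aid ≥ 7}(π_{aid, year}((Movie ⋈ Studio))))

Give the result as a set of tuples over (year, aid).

{(2015, 39), (2015, 8), (2021, 30), (2021, 33), (2022, 13), (2022, 15), (2022, 39)}

Joining Movie and Studio on year yields {(1, Gamma, 2022, Atlas), (1, Gamma, 2022, Delta), (1, Gamma, 2022, Orion), (13, Delta, 2022, Atlas), (13, Delta, 2022, Delta), (13, Delta, 2022, Orion), (15, Orion, 2022, Atlas), (15, Orion, 2022, Delta), (15, Orion, 2022, Orion), (2, Atlas, 2021, Helix), (30, Nova, 2021, Helix), (33, Orion, 2021, Helix), (39, Alpha, 2022, Atlas), (39, Alpha, 2022, Delta), (39, Alpha, 2022, Orion), (39, Nova, 2015, Atlas), (39, Nova, 2015, Delta), (39, Nova, 2015, Gamma), (39, Nova, 2015, Zephyr), (4, Beta, 2015, Atlas), (4, Beta, 2015, Delta), (4, Beta, 2015, Gamma), (4, Beta, 2015, Zephyr), (8, Gamma, 2015, Atlas), (8, Gamma, 2015, Delta), (8, Gamma, 2015, Gamma), (8, Gamma, 2015, Zephyr)}.
Keep only column(s) aid, year (17 duplicate(s) eliminated): {(1, 2022), (13, 2022), (15, 2022), (2, 2021), (30, 2021), (33, 2021), (39, 2015), (39, 2022), (4, 2015), (8, 2015)}
Apply σ_{aid ≥ 7}; surviving tuples: {(13, 2022), (15, 2022), (30, 2021), (33, 2021), (39, 2015), (39, 2022), (8, 2015)}
Keep only column(s) year, aid: {(2015, 39), (2015, 8), (2021, 30), (2021, 33), (2022, 13), (2022, 15), (2022, 39)}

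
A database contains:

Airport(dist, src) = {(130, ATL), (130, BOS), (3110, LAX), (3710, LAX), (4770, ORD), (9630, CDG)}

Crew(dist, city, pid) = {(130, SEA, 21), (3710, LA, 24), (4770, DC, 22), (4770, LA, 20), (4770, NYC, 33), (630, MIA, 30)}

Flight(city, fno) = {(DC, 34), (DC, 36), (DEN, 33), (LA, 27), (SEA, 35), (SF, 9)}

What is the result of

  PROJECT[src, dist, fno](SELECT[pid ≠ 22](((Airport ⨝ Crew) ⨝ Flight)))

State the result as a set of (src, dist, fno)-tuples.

Joining Airport and Crew on dist yields {(130, ATL, SEA, 21), (130, BOS, SEA, 21), (3710, LAX, LA, 24), (4770, ORD, DC, 22), (4770, ORD, LA, 20), (4770, ORD, NYC, 33)}.
Joining (Airport ⨝ Crew) and Flight on city yields {(130, ATL, SEA, 21, 35), (130, BOS, SEA, 21, 35), (3710, LAX, LA, 24, 27), (4770, ORD, DC, 22, 34), (4770, ORD, DC, 22, 36), (4770, ORD, LA, 20, 27)}.
Filtering on pid ≠ 22 leaves {(130, ATL, SEA, 21, 35), (130, BOS, SEA, 21, 35), (3710, LAX, LA, 24, 27), (4770, ORD, LA, 20, 27)}.
Projecting to src, dist, fno: {(ATL, 130, 35), (BOS, 130, 35), (LAX, 3710, 27), (ORD, 4770, 27)}

{(ATL, 130, 35), (BOS, 130, 35), (LAX, 3710, 27), (ORD, 4770, 27)}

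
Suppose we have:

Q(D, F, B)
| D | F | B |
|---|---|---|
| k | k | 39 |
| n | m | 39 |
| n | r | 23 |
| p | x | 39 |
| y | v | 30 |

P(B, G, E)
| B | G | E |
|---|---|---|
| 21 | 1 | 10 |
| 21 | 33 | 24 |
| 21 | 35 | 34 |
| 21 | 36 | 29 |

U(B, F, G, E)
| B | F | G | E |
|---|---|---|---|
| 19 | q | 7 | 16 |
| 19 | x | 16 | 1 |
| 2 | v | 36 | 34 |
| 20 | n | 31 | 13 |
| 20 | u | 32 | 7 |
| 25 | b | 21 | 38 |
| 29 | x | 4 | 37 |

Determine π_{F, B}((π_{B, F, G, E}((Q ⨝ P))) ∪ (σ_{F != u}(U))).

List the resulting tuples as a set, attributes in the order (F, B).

Natural join on B: {}
Keep only column(s) B, F, G, E: {}
Apply σ_{F != u}; surviving tuples: {(19, q, 7, 16), (19, x, 16, 1), (2, v, 36, 34), (20, n, 31, 13), (25, b, 21, 38), (29, x, 4, 37)}
Set union of the two operands is {(19, q, 7, 16), (19, x, 16, 1), (2, v, 36, 34), (20, n, 31, 13), (25, b, 21, 38), (29, x, 4, 37)}.
Keep only column(s) F, B: {(b, 25), (n, 20), (q, 19), (v, 2), (x, 19), (x, 29)}

{(b, 25), (n, 20), (q, 19), (v, 2), (x, 19), (x, 29)}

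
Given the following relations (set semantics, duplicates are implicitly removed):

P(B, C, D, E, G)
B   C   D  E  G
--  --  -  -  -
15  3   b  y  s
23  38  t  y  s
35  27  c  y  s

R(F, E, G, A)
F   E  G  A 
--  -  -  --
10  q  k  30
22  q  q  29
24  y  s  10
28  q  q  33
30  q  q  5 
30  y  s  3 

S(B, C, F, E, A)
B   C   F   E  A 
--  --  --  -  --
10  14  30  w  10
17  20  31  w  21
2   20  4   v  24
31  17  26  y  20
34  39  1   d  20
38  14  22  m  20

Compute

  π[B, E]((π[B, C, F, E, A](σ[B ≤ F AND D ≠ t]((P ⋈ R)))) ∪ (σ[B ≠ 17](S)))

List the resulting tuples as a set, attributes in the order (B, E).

{(10, w), (15, y), (2, v), (31, y), (34, d), (38, m)}

Natural join on E, G: {(15, 3, b, y, s, 24, 10), (15, 3, b, y, s, 30, 3), (23, 38, t, y, s, 24, 10), (23, 38, t, y, s, 30, 3), (35, 27, c, y, s, 24, 10), (35, 27, c, y, s, 30, 3)}
Filtering on B ≤ F AND D ≠ t leaves {(15, 3, b, y, s, 24, 10), (15, 3, b, y, s, 30, 3)}.
π_{B, C, F, E, A} gives {(15, 3, 24, y, 10), (15, 3, 30, y, 3)}.
Filtering on B ≠ 17 leaves {(10, 14, 30, w, 10), (2, 20, 4, v, 24), (31, 17, 26, y, 20), (34, 39, 1, d, 20), (38, 14, 22, m, 20)}.
Set union of the two operands is {(10, 14, 30, w, 10), (15, 3, 24, y, 10), (15, 3, 30, y, 3), (2, 20, 4, v, 24), (31, 17, 26, y, 20), (34, 39, 1, d, 20), (38, 14, 22, m, 20)}.
π_{B, E} gives {(10, w), (15, y), (2, v), (31, y), (34, d), (38, m)} (1 duplicate(s) eliminated).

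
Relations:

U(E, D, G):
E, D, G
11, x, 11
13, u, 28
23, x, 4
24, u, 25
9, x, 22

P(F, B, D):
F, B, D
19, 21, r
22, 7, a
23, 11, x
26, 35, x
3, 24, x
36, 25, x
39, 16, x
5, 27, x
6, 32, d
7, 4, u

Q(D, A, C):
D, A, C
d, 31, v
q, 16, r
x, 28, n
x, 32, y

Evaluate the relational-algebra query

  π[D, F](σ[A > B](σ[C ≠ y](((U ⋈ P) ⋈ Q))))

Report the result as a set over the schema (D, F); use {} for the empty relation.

{(x, 23), (x, 3), (x, 36), (x, 39), (x, 5)}

U ⋈ P (natural join on D): {(11, x, 11, 23, 11), (11, x, 11, 26, 35), (11, x, 11, 3, 24), (11, x, 11, 36, 25), (11, x, 11, 39, 16), (11, x, 11, 5, 27), (13, u, 28, 7, 4), (23, x, 4, 23, 11), (23, x, 4, 26, 35), (23, x, 4, 3, 24), (23, x, 4, 36, 25), (23, x, 4, 39, 16), (23, x, 4, 5, 27), (24, u, 25, 7, 4), (9, x, 22, 23, 11), (9, x, 22, 26, 35), (9, x, 22, 3, 24), (9, x, 22, 36, 25), (9, x, 22, 39, 16), (9, x, 22, 5, 27)}
(U ⋈ P) ⋈ Q (natural join on D): {(11, x, 11, 23, 11, 28, n), (11, x, 11, 23, 11, 32, y), (11, x, 11, 26, 35, 28, n), (11, x, 11, 26, 35, 32, y), (11, x, 11, 3, 24, 28, n), (11, x, 11, 3, 24, 32, y), (11, x, 11, 36, 25, 28, n), (11, x, 11, 36, 25, 32, y), (11, x, 11, 39, 16, 28, n), (11, x, 11, 39, 16, 32, y), (11, x, 11, 5, 27, 28, n), (11, x, 11, 5, 27, 32, y), (23, x, 4, 23, 11, 28, n), (23, x, 4, 23, 11, 32, y), (23, x, 4, 26, 35, 28, n), (23, x, 4, 26, 35, 32, y), (23, x, 4, 3, 24, 28, n), (23, x, 4, 3, 24, 32, y), (23, x, 4, 36, 25, 28, n), (23, x, 4, 36, 25, 32, y), (23, x, 4, 39, 16, 28, n), (23, x, 4, 39, 16, 32, y), (23, x, 4, 5, 27, 28, n), (23, x, 4, 5, 27, 32, y), (9, x, 22, 23, 11, 28, n), (9, x, 22, 23, 11, 32, y), (9, x, 22, 26, 35, 28, n), (9, x, 22, 26, 35, 32, y), (9, x, 22, 3, 24, 28, n), (9, x, 22, 3, 24, 32, y), (9, x, 22, 36, 25, 28, n), (9, x, 22, 36, 25, 32, y), (9, x, 22, 39, 16, 28, n), (9, x, 22, 39, 16, 32, y), (9, x, 22, 5, 27, 28, n), (9, x, 22, 5, 27, 32, y)}
Filtering on C ≠ y leaves {(11, x, 11, 23, 11, 28, n), (11, x, 11, 26, 35, 28, n), (11, x, 11, 3, 24, 28, n), (11, x, 11, 36, 25, 28, n), (11, x, 11, 39, 16, 28, n), (11, x, 11, 5, 27, 28, n), (23, x, 4, 23, 11, 28, n), (23, x, 4, 26, 35, 28, n), (23, x, 4, 3, 24, 28, n), (23, x, 4, 36, 25, 28, n), (23, x, 4, 39, 16, 28, n), (23, x, 4, 5, 27, 28, n), (9, x, 22, 23, 11, 28, n), (9, x, 22, 26, 35, 28, n), (9, x, 22, 3, 24, 28, n), (9, x, 22, 36, 25, 28, n), (9, x, 22, 39, 16, 28, n), (9, x, 22, 5, 27, 28, n)}.
Filtering on A > B leaves {(11, x, 11, 23, 11, 28, n), (11, x, 11, 3, 24, 28, n), (11, x, 11, 36, 25, 28, n), (11, x, 11, 39, 16, 28, n), (11, x, 11, 5, 27, 28, n), (23, x, 4, 23, 11, 28, n), (23, x, 4, 3, 24, 28, n), (23, x, 4, 36, 25, 28, n), (23, x, 4, 39, 16, 28, n), (23, x, 4, 5, 27, 28, n), (9, x, 22, 23, 11, 28, n), (9, x, 22, 3, 24, 28, n), (9, x, 22, 36, 25, 28, n), (9, x, 22, 39, 16, 28, n), (9, x, 22, 5, 27, 28, n)}.
π_{D, F} gives {(x, 23), (x, 3), (x, 36), (x, 39), (x, 5)} (10 duplicate(s) eliminated).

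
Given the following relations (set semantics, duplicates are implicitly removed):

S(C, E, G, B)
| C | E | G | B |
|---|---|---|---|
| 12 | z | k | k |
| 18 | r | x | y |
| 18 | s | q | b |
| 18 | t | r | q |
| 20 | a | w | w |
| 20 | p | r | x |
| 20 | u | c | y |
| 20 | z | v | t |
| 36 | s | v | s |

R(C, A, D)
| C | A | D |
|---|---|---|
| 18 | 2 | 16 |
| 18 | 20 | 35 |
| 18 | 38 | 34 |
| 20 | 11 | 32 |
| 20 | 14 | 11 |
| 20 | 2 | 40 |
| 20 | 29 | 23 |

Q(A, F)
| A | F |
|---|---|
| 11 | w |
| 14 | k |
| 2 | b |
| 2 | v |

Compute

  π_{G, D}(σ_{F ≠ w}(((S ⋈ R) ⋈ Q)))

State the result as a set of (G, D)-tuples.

S ⋈ R (natural join on C): {(18, r, x, y, 2, 16), (18, r, x, y, 20, 35), (18, r, x, y, 38, 34), (18, s, q, b, 2, 16), (18, s, q, b, 20, 35), (18, s, q, b, 38, 34), (18, t, r, q, 2, 16), (18, t, r, q, 20, 35), (18, t, r, q, 38, 34), (20, a, w, w, 11, 32), (20, a, w, w, 14, 11), (20, a, w, w, 2, 40), (20, a, w, w, 29, 23), (20, p, r, x, 11, 32), (20, p, r, x, 14, 11), (20, p, r, x, 2, 40), (20, p, r, x, 29, 23), (20, u, c, y, 11, 32), (20, u, c, y, 14, 11), (20, u, c, y, 2, 40), (20, u, c, y, 29, 23), (20, z, v, t, 11, 32), (20, z, v, t, 14, 11), (20, z, v, t, 2, 40), (20, z, v, t, 29, 23)}
(S ⋈ R) ⋈ Q (natural join on A): {(18, r, x, y, 2, 16, b), (18, r, x, y, 2, 16, v), (18, s, q, b, 2, 16, b), (18, s, q, b, 2, 16, v), (18, t, r, q, 2, 16, b), (18, t, r, q, 2, 16, v), (20, a, w, w, 11, 32, w), (20, a, w, w, 14, 11, k), (20, a, w, w, 2, 40, b), (20, a, w, w, 2, 40, v), (20, p, r, x, 11, 32, w), (20, p, r, x, 14, 11, k), (20, p, r, x, 2, 40, b), (20, p, r, x, 2, 40, v), (20, u, c, y, 11, 32, w), (20, u, c, y, 14, 11, k), (20, u, c, y, 2, 40, b), (20, u, c, y, 2, 40, v), (20, z, v, t, 11, 32, w), (20, z, v, t, 14, 11, k), (20, z, v, t, 2, 40, b), (20, z, v, t, 2, 40, v)}
Filtering on F ≠ w leaves {(18, r, x, y, 2, 16, b), (18, r, x, y, 2, 16, v), (18, s, q, b, 2, 16, b), (18, s, q, b, 2, 16, v), (18, t, r, q, 2, 16, b), (18, t, r, q, 2, 16, v), (20, a, w, w, 14, 11, k), (20, a, w, w, 2, 40, b), (20, a, w, w, 2, 40, v), (20, p, r, x, 14, 11, k), (20, p, r, x, 2, 40, b), (20, p, r, x, 2, 40, v), (20, u, c, y, 14, 11, k), (20, u, c, y, 2, 40, b), (20, u, c, y, 2, 40, v), (20, z, v, t, 14, 11, k), (20, z, v, t, 2, 40, b), (20, z, v, t, 2, 40, v)}.
π_{G, D} gives {(c, 11), (c, 40), (q, 16), (r, 11), (r, 16), (r, 40), (v, 11), (v, 40), (w, 11), (w, 40), (x, 16)} (7 duplicate(s) eliminated).

{(c, 11), (c, 40), (q, 16), (r, 11), (r, 16), (r, 40), (v, 11), (v, 40), (w, 11), (w, 40), (x, 16)}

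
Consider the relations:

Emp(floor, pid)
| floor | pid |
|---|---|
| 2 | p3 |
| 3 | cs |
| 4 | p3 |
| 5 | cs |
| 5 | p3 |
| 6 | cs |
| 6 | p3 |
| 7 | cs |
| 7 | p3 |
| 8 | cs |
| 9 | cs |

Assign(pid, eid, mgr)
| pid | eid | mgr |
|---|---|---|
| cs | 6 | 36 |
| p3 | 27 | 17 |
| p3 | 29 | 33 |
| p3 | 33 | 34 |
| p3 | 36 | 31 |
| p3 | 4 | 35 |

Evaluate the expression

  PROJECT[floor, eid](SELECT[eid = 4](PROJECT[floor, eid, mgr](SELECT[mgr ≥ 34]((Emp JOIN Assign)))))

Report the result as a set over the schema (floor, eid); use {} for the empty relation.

Joining Emp and Assign on pid yields {(2, p3, 27, 17), (2, p3, 29, 33), (2, p3, 33, 34), (2, p3, 36, 31), (2, p3, 4, 35), (3, cs, 6, 36), (4, p3, 27, 17), (4, p3, 29, 33), (4, p3, 33, 34), (4, p3, 36, 31), (4, p3, 4, 35), (5, cs, 6, 36), (5, p3, 27, 17), (5, p3, 29, 33), (5, p3, 33, 34), (5, p3, 36, 31), (5, p3, 4, 35), (6, cs, 6, 36), (6, p3, 27, 17), (6, p3, 29, 33), (6, p3, 33, 34), (6, p3, 36, 31), (6, p3, 4, 35), (7, cs, 6, 36), (7, p3, 27, 17), (7, p3, 29, 33), (7, p3, 33, 34), (7, p3, 36, 31), (7, p3, 4, 35), (8, cs, 6, 36), (9, cs, 6, 36)}.
Apply σ_{mgr ≥ 34}; surviving tuples: {(2, p3, 33, 34), (2, p3, 4, 35), (3, cs, 6, 36), (4, p3, 33, 34), (4, p3, 4, 35), (5, cs, 6, 36), (5, p3, 33, 34), (5, p3, 4, 35), (6, cs, 6, 36), (6, p3, 33, 34), (6, p3, 4, 35), (7, cs, 6, 36), (7, p3, 33, 34), (7, p3, 4, 35), (8, cs, 6, 36), (9, cs, 6, 36)}
Keep only column(s) floor, eid, mgr: {(2, 33, 34), (2, 4, 35), (3, 6, 36), (4, 33, 34), (4, 4, 35), (5, 33, 34), (5, 4, 35), (5, 6, 36), (6, 33, 34), (6, 4, 35), (6, 6, 36), (7, 33, 34), (7, 4, 35), (7, 6, 36), (8, 6, 36), (9, 6, 36)}
Apply σ_{eid = 4}; surviving tuples: {(2, 4, 35), (4, 4, 35), (5, 4, 35), (6, 4, 35), (7, 4, 35)}
Keep only column(s) floor, eid: {(2, 4), (4, 4), (5, 4), (6, 4), (7, 4)}

{(2, 4), (4, 4), (5, 4), (6, 4), (7, 4)}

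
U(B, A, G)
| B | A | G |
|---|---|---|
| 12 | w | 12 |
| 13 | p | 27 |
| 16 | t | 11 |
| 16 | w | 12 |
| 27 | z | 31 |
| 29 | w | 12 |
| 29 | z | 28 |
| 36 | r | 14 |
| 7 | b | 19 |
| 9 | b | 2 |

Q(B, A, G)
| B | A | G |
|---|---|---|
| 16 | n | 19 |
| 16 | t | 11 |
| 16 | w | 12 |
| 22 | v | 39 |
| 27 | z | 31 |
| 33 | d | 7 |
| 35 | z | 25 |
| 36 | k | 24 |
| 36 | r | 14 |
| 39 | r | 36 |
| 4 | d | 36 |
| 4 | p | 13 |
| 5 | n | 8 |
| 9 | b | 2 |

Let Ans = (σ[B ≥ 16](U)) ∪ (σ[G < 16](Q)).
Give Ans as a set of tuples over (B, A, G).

{(16, t, 11), (16, w, 12), (27, z, 31), (29, w, 12), (29, z, 28), (33, d, 7), (36, r, 14), (4, p, 13), (5, n, 8), (9, b, 2)}

σ[B ≥ 16]: keep tuples satisfying B ≥ 16 → {(16, t, 11), (16, w, 12), (27, z, 31), (29, w, 12), (29, z, 28), (36, r, 14)}
σ[G < 16]: keep tuples satisfying G < 16 → {(16, t, 11), (16, w, 12), (33, d, 7), (36, r, 14), (4, p, 13), (5, n, 8), (9, b, 2)}
Set union of the two operands is {(16, t, 11), (16, w, 12), (27, z, 31), (29, w, 12), (29, z, 28), (33, d, 7), (36, r, 14), (4, p, 13), (5, n, 8), (9, b, 2)}.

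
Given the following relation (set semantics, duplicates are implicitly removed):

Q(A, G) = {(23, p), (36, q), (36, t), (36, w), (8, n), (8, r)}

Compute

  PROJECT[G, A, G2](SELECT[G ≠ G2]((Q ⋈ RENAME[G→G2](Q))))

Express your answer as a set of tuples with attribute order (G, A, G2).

{(n, 8, r), (q, 36, t), (q, 36, w), (r, 8, n), (t, 36, q), (t, 36, w), (w, 36, q), (w, 36, t)}

ρ[G→G2]: schema becomes (A, G2); tuples unchanged.
Joining Q and RENAME[G→G2](Q) on A yields {(23, p, p), (36, q, q), (36, q, t), (36, q, w), (36, t, q), (36, t, t), (36, t, w), (36, w, q), (36, w, t), (36, w, w), (8, n, n), (8, n, r), (8, r, n), (8, r, r)}.
Apply σ_{G ≠ G2}; surviving tuples: {(36, q, t), (36, q, w), (36, t, q), (36, t, w), (36, w, q), (36, w, t), (8, n, r), (8, r, n)}
π[G, A, G2]: project onto (G, A, G2) → {(n, 8, r), (q, 36, t), (q, 36, w), (r, 8, n), (t, 36, q), (t, 36, w), (w, 36, q), (w, 36, t)}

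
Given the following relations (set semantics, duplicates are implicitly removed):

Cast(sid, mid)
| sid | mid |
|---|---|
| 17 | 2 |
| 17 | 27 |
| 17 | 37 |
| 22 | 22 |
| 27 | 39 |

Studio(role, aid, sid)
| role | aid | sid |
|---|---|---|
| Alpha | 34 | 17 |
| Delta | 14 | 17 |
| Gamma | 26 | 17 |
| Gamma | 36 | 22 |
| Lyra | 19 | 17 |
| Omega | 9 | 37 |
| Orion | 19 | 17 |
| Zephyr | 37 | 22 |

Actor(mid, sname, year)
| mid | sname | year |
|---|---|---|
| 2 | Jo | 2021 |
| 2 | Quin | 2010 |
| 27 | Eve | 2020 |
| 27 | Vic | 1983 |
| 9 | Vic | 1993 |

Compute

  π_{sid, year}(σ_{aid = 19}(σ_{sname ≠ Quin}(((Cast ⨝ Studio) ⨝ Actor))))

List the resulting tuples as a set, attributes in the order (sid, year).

{(17, 1983), (17, 2020), (17, 2021)}

Joining Cast and Studio on sid yields {(17, 2, Alpha, 34), (17, 2, Delta, 14), (17, 2, Gamma, 26), (17, 2, Lyra, 19), (17, 2, Orion, 19), (17, 27, Alpha, 34), (17, 27, Delta, 14), (17, 27, Gamma, 26), (17, 27, Lyra, 19), (17, 27, Orion, 19), (17, 37, Alpha, 34), (17, 37, Delta, 14), (17, 37, Gamma, 26), (17, 37, Lyra, 19), (17, 37, Orion, 19), (22, 22, Gamma, 36), (22, 22, Zephyr, 37)}.
Joining (Cast ⨝ Studio) and Actor on mid yields {(17, 2, Alpha, 34, Jo, 2021), (17, 2, Alpha, 34, Quin, 2010), (17, 2, Delta, 14, Jo, 2021), (17, 2, Delta, 14, Quin, 2010), (17, 2, Gamma, 26, Jo, 2021), (17, 2, Gamma, 26, Quin, 2010), (17, 2, Lyra, 19, Jo, 2021), (17, 2, Lyra, 19, Quin, 2010), (17, 2, Orion, 19, Jo, 2021), (17, 2, Orion, 19, Quin, 2010), (17, 27, Alpha, 34, Eve, 2020), (17, 27, Alpha, 34, Vic, 1983), (17, 27, Delta, 14, Eve, 2020), (17, 27, Delta, 14, Vic, 1983), (17, 27, Gamma, 26, Eve, 2020), (17, 27, Gamma, 26, Vic, 1983), (17, 27, Lyra, 19, Eve, 2020), (17, 27, Lyra, 19, Vic, 1983), (17, 27, Orion, 19, Eve, 2020), (17, 27, Orion, 19, Vic, 1983)}.
σ[sname ≠ Quin]: keep tuples satisfying sname ≠ Quin → {(17, 2, Alpha, 34, Jo, 2021), (17, 2, Delta, 14, Jo, 2021), (17, 2, Gamma, 26, Jo, 2021), (17, 2, Lyra, 19, Jo, 2021), (17, 2, Orion, 19, Jo, 2021), (17, 27, Alpha, 34, Eve, 2020), (17, 27, Alpha, 34, Vic, 1983), (17, 27, Delta, 14, Eve, 2020), (17, 27, Delta, 14, Vic, 1983), (17, 27, Gamma, 26, Eve, 2020), (17, 27, Gamma, 26, Vic, 1983), (17, 27, Lyra, 19, Eve, 2020), (17, 27, Lyra, 19, Vic, 1983), (17, 27, Orion, 19, Eve, 2020), (17, 27, Orion, 19, Vic, 1983)}
σ[aid = 19]: keep tuples satisfying aid = 19 → {(17, 2, Lyra, 19, Jo, 2021), (17, 2, Orion, 19, Jo, 2021), (17, 27, Lyra, 19, Eve, 2020), (17, 27, Lyra, 19, Vic, 1983), (17, 27, Orion, 19, Eve, 2020), (17, 27, Orion, 19, Vic, 1983)}
Projecting to sid, year (3 duplicate(s) eliminated): {(17, 1983), (17, 2020), (17, 2021)}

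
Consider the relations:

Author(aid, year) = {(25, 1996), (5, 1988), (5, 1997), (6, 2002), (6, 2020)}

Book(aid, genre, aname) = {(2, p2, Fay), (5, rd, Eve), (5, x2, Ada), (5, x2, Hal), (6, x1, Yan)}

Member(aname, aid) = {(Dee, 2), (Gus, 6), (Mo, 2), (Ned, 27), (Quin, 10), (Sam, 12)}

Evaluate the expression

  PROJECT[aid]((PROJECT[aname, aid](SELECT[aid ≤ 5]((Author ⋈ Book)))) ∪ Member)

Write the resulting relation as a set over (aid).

Author ⋈ Book (natural join on aid): {(5, 1988, rd, Eve), (5, 1988, x2, Ada), (5, 1988, x2, Hal), (5, 1997, rd, Eve), (5, 1997, x2, Ada), (5, 1997, x2, Hal), (6, 2002, x1, Yan), (6, 2020, x1, Yan)}
σ[aid ≤ 5]: keep tuples satisfying aid ≤ 5 → {(5, 1988, rd, Eve), (5, 1988, x2, Ada), (5, 1988, x2, Hal), (5, 1997, rd, Eve), (5, 1997, x2, Ada), (5, 1997, x2, Hal)}
Keep only column(s) aname, aid (3 duplicate(s) eliminated): {(Ada, 5), (Eve, 5), (Hal, 5)}
Set union of the two operands is {(Ada, 5), (Dee, 2), (Eve, 5), (Gus, 6), (Hal, 5), (Mo, 2), (Ned, 27), (Quin, 10), (Sam, 12)}.
Keep only column(s) aid (3 duplicate(s) eliminated): {10, 12, 2, 27, 5, 6}

{10, 12, 2, 27, 5, 6}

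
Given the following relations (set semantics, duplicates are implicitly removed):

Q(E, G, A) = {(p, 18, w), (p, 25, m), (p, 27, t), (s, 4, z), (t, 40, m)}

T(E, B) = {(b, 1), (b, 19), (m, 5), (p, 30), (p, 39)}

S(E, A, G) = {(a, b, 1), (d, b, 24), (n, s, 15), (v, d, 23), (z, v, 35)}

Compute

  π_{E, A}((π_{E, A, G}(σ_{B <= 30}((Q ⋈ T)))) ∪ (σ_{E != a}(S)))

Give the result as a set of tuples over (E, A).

Natural join on E: {(p, 18, w, 30), (p, 18, w, 39), (p, 25, m, 30), (p, 25, m, 39), (p, 27, t, 30), (p, 27, t, 39)}
Apply σ_{B <= 30}; surviving tuples: {(p, 18, w, 30), (p, 25, m, 30), (p, 27, t, 30)}
π_{E, A, G} gives {(p, m, 25), (p, t, 27), (p, w, 18)}.
Apply σ_{E != a}; surviving tuples: {(d, b, 24), (n, s, 15), (v, d, 23), (z, v, 35)}
Taking the union: {(d, b, 24), (n, s, 15), (p, m, 25), (p, t, 27), (p, w, 18), (v, d, 23), (z, v, 35)}
π_{E, A} gives {(d, b), (n, s), (p, m), (p, t), (p, w), (v, d), (z, v)}.

{(d, b), (n, s), (p, m), (p, t), (p, w), (v, d), (z, v)}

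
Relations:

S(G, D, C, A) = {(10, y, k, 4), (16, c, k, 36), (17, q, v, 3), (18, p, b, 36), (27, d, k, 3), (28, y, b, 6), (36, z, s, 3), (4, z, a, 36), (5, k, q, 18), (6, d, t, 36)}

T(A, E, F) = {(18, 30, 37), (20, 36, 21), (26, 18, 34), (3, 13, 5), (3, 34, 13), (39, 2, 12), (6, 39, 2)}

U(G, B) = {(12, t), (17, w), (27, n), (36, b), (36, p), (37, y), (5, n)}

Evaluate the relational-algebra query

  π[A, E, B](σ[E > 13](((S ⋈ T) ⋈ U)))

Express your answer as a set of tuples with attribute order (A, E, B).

{(18, 30, n), (3, 34, b), (3, 34, n), (3, 34, p), (3, 34, w)}

S ⋈ T (natural join on A): {(17, q, v, 3, 13, 5), (17, q, v, 3, 34, 13), (27, d, k, 3, 13, 5), (27, d, k, 3, 34, 13), (28, y, b, 6, 39, 2), (36, z, s, 3, 13, 5), (36, z, s, 3, 34, 13), (5, k, q, 18, 30, 37)}
(S ⋈ T) ⋈ U (natural join on G): {(17, q, v, 3, 13, 5, w), (17, q, v, 3, 34, 13, w), (27, d, k, 3, 13, 5, n), (27, d, k, 3, 34, 13, n), (36, z, s, 3, 13, 5, b), (36, z, s, 3, 13, 5, p), (36, z, s, 3, 34, 13, b), (36, z, s, 3, 34, 13, p), (5, k, q, 18, 30, 37, n)}
σ[E > 13]: keep tuples satisfying E > 13 → {(17, q, v, 3, 34, 13, w), (27, d, k, 3, 34, 13, n), (36, z, s, 3, 34, 13, b), (36, z, s, 3, 34, 13, p), (5, k, q, 18, 30, 37, n)}
Projecting to A, E, B: {(18, 30, n), (3, 34, b), (3, 34, n), (3, 34, p), (3, 34, w)}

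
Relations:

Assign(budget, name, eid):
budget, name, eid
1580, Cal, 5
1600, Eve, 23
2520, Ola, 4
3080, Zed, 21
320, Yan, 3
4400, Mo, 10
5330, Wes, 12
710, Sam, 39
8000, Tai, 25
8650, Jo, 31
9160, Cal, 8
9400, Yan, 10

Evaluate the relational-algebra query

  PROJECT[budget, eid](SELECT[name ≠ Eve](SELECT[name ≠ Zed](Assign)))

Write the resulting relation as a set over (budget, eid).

{(1580, 5), (2520, 4), (320, 3), (4400, 10), (5330, 12), (710, 39), (8000, 25), (8650, 31), (9160, 8), (9400, 10)}

Selection name ≠ Zed: {(1580, Cal, 5), (1600, Eve, 23), (2520, Ola, 4), (320, Yan, 3), (4400, Mo, 10), (5330, Wes, 12), (710, Sam, 39), (8000, Tai, 25), (8650, Jo, 31), (9160, Cal, 8), (9400, Yan, 10)}
Selection name ≠ Eve: {(1580, Cal, 5), (2520, Ola, 4), (320, Yan, 3), (4400, Mo, 10), (5330, Wes, 12), (710, Sam, 39), (8000, Tai, 25), (8650, Jo, 31), (9160, Cal, 8), (9400, Yan, 10)}
Keep only column(s) budget, eid: {(1580, 5), (2520, 4), (320, 3), (4400, 10), (5330, 12), (710, 39), (8000, 25), (8650, 31), (9160, 8), (9400, 10)}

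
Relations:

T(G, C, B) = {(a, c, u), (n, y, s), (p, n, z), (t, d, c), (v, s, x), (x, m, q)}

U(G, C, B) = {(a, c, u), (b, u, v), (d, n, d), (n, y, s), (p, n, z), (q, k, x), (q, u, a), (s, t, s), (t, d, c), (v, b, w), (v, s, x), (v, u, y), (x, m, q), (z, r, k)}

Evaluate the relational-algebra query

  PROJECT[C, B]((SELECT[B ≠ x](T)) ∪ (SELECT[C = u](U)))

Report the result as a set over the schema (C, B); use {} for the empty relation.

{(c, u), (d, c), (m, q), (n, z), (u, a), (u, v), (u, y), (y, s)}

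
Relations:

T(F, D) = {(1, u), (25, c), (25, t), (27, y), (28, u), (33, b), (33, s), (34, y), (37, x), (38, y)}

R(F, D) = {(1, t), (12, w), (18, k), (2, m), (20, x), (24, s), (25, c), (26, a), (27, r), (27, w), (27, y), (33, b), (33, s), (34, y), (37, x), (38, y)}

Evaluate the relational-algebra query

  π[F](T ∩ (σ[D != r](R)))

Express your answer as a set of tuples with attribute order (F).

{25, 27, 33, 34, 37, 38}

Filtering on D != r leaves {(1, t), (12, w), (18, k), (2, m), (20, x), (24, s), (25, c), (26, a), (27, w), (27, y), (33, b), (33, s), (34, y), (37, x), (38, y)}.
Intersection: {(1, u), (25, c), (25, t), (27, y), (28, u), (33, b), (33, s), (34, y), (37, x), (38, y)} with {(1, t), (12, w), (18, k), (2, m), (20, x), (24, s), (25, c), (26, a), (27, w), (27, y), (33, b), (33, s), (34, y), (37, x), (38, y)} → {(25, c), (27, y), (33, b), (33, s), (34, y), (37, x), (38, y)}
π_{F} gives {25, 27, 33, 34, 37, 38} (1 duplicate(s) eliminated).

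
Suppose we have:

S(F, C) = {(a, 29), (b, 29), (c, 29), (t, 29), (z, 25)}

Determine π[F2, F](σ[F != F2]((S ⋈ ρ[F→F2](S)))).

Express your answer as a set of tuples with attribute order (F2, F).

{(a, b), (a, c), (a, t), (b, a), (b, c), (b, t), (c, a), (c, b), (c, t), (t, a), (t, b), (t, c)}

ρ[F→F2]: schema becomes (F2, C); tuples unchanged.
S ⋈ ρ[F→F2](S) (natural join on C): {(a, 29, a), (a, 29, b), (a, 29, c), (a, 29, t), (b, 29, a), (b, 29, b), (b, 29, c), (b, 29, t), (c, 29, a), (c, 29, b), (c, 29, c), (c, 29, t), (t, 29, a), (t, 29, b), (t, 29, c), (t, 29, t), (z, 25, z)}
Apply σ_{F != F2}; surviving tuples: {(a, 29, b), (a, 29, c), (a, 29, t), (b, 29, a), (b, 29, c), (b, 29, t), (c, 29, a), (c, 29, b), (c, 29, t), (t, 29, a), (t, 29, b), (t, 29, c)}
Projecting to F2, F: {(a, b), (a, c), (a, t), (b, a), (b, c), (b, t), (c, a), (c, b), (c, t), (t, a), (t, b), (t, c)}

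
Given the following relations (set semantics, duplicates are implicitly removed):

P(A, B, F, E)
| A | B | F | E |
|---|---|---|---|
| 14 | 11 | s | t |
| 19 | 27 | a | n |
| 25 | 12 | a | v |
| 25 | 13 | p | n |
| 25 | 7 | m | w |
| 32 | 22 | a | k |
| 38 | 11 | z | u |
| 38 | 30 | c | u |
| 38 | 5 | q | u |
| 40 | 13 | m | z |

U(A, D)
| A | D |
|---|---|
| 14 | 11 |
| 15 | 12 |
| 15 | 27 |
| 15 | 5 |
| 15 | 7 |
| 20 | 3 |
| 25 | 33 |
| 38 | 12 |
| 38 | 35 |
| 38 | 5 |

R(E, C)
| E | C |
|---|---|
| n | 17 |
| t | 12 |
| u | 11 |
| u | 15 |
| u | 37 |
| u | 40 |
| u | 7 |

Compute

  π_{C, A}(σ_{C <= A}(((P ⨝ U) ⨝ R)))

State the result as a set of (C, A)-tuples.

{(11, 38), (12, 14), (15, 38), (17, 25), (37, 38), (7, 38)}

Natural join on A: {(14, 11, s, t, 11), (25, 12, a, v, 33), (25, 13, p, n, 33), (25, 7, m, w, 33), (38, 11, z, u, 12), (38, 11, z, u, 35), (38, 11, z, u, 5), (38, 30, c, u, 12), (38, 30, c, u, 35), (38, 30, c, u, 5), (38, 5, q, u, 12), (38, 5, q, u, 35), (38, 5, q, u, 5)}
Natural join on E: {(14, 11, s, t, 11, 12), (25, 13, p, n, 33, 17), (38, 11, z, u, 12, 11), (38, 11, z, u, 12, 15), (38, 11, z, u, 12, 37), (38, 11, z, u, 12, 40), (38, 11, z, u, 12, 7), (38, 11, z, u, 35, 11), (38, 11, z, u, 35, 15), (38, 11, z, u, 35, 37), (38, 11, z, u, 35, 40), (38, 11, z, u, 35, 7), (38, 11, z, u, 5, 11), (38, 11, z, u, 5, 15), (38, 11, z, u, 5, 37), (38, 11, z, u, 5, 40), (38, 11, z, u, 5, 7), (38, 30, c, u, 12, 11), (38, 30, c, u, 12, 15), (38, 30, c, u, 12, 37), (38, 30, c, u, 12, 40), (38, 30, c, u, 12, 7), (38, 30, c, u, 35, 11), (38, 30, c, u, 35, 15), (38, 30, c, u, 35, 37), (38, 30, c, u, 35, 40), (38, 30, c, u, 35, 7), (38, 30, c, u, 5, 11), (38, 30, c, u, 5, 15), (38, 30, c, u, 5, 37), (38, 30, c, u, 5, 40), (38, 30, c, u, 5, 7), (38, 5, q, u, 12, 11), (38, 5, q, u, 12, 15), (38, 5, q, u, 12, 37), (38, 5, q, u, 12, 40), (38, 5, q, u, 12, 7), (38, 5, q, u, 35, 11), (38, 5, q, u, 35, 15), (38, 5, q, u, 35, 37), (38, 5, q, u, 35, 40), (38, 5, q, u, 35, 7), (38, 5, q, u, 5, 11), (38, 5, q, u, 5, 15), (38, 5, q, u, 5, 37), (38, 5, q, u, 5, 40), (38, 5, q, u, 5, 7)}
Selection C <= A: {(14, 11, s, t, 11, 12), (25, 13, p, n, 33, 17), (38, 11, z, u, 12, 11), (38, 11, z, u, 12, 15), (38, 11, z, u, 12, 37), (38, 11, z, u, 12, 7), (38, 11, z, u, 35, 11), (38, 11, z, u, 35, 15), (38, 11, z, u, 35, 37), (38, 11, z, u, 35, 7), (38, 11, z, u, 5, 11), (38, 11, z, u, 5, 15), (38, 11, z, u, 5, 37), (38, 11, z, u, 5, 7), (38, 30, c, u, 12, 11), (38, 30, c, u, 12, 15), (38, 30, c, u, 12, 37), (38, 30, c, u, 12, 7), (38, 30, c, u, 35, 11), (38, 30, c, u, 35, 15), (38, 30, c, u, 35, 37), (38, 30, c, u, 35, 7), (38, 30, c, u, 5, 11), (38, 30, c, u, 5, 15), (38, 30, c, u, 5, 37), (38, 30, c, u, 5, 7), (38, 5, q, u, 12, 11), (38, 5, q, u, 12, 15), (38, 5, q, u, 12, 37), (38, 5, q, u, 12, 7), (38, 5, q, u, 35, 11), (38, 5, q, u, 35, 15), (38, 5, q, u, 35, 37), (38, 5, q, u, 35, 7), (38, 5, q, u, 5, 11), (38, 5, q, u, 5, 15), (38, 5, q, u, 5, 37), (38, 5, q, u, 5, 7)}
π_{C, A} gives {(11, 38), (12, 14), (15, 38), (17, 25), (37, 38), (7, 38)} (32 duplicate(s) eliminated).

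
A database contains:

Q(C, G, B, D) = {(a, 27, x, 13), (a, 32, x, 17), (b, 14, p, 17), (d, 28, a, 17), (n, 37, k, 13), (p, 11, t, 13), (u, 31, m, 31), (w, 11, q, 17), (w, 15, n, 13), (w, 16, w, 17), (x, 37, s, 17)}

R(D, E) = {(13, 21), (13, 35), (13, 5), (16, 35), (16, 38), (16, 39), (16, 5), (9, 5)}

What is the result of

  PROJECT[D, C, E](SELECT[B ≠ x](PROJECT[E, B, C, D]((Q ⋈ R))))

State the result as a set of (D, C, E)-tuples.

{(13, n, 21), (13, n, 35), (13, n, 5), (13, p, 21), (13, p, 35), (13, p, 5), (13, w, 21), (13, w, 35), (13, w, 5)}

Natural join on D: {(a, 27, x, 13, 21), (a, 27, x, 13, 35), (a, 27, x, 13, 5), (n, 37, k, 13, 21), (n, 37, k, 13, 35), (n, 37, k, 13, 5), (p, 11, t, 13, 21), (p, 11, t, 13, 35), (p, 11, t, 13, 5), (w, 15, n, 13, 21), (w, 15, n, 13, 35), (w, 15, n, 13, 5)}
π[E, B, C, D]: project onto (E, B, C, D) → {(21, k, n, 13), (21, n, w, 13), (21, t, p, 13), (21, x, a, 13), (35, k, n, 13), (35, n, w, 13), (35, t, p, 13), (35, x, a, 13), (5, k, n, 13), (5, n, w, 13), (5, t, p, 13), (5, x, a, 13)}
Apply σ_{B ≠ x}; surviving tuples: {(21, k, n, 13), (21, n, w, 13), (21, t, p, 13), (35, k, n, 13), (35, n, w, 13), (35, t, p, 13), (5, k, n, 13), (5, n, w, 13), (5, t, p, 13)}
π[D, C, E]: project onto (D, C, E) → {(13, n, 21), (13, n, 35), (13, n, 5), (13, p, 21), (13, p, 35), (13, p, 5), (13, w, 21), (13, w, 35), (13, w, 5)}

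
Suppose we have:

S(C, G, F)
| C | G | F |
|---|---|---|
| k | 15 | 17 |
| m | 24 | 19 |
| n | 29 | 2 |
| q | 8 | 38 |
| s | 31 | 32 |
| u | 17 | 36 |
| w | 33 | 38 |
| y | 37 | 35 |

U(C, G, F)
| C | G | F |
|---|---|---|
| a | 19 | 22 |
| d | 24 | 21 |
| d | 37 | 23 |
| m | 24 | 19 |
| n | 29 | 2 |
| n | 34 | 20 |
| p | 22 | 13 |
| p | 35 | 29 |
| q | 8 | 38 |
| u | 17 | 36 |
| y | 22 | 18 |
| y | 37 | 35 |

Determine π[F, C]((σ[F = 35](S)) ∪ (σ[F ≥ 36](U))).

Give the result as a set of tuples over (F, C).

{(35, y), (36, u), (38, q)}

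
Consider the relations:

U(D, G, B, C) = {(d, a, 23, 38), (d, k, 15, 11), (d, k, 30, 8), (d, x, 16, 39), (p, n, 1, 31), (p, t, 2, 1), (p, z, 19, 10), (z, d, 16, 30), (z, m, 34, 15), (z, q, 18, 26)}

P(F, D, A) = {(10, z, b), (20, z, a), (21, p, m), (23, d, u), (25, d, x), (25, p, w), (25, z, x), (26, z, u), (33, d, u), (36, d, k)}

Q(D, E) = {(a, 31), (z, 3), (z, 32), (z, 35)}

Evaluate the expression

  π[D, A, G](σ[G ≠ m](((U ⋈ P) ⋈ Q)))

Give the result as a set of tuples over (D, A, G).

U ⋈ P (natural join on D): {(d, a, 23, 38, 23, u), (d, a, 23, 38, 25, x), (d, a, 23, 38, 33, u), (d, a, 23, 38, 36, k), (d, k, 15, 11, 23, u), (d, k, 15, 11, 25, x), (d, k, 15, 11, 33, u), (d, k, 15, 11, 36, k), (d, k, 30, 8, 23, u), (d, k, 30, 8, 25, x), (d, k, 30, 8, 33, u), (d, k, 30, 8, 36, k), (d, x, 16, 39, 23, u), (d, x, 16, 39, 25, x), (d, x, 16, 39, 33, u), (d, x, 16, 39, 36, k), (p, n, 1, 31, 21, m), (p, n, 1, 31, 25, w), (p, t, 2, 1, 21, m), (p, t, 2, 1, 25, w), (p, z, 19, 10, 21, m), (p, z, 19, 10, 25, w), (z, d, 16, 30, 10, b), (z, d, 16, 30, 20, a), (z, d, 16, 30, 25, x), (z, d, 16, 30, 26, u), (z, m, 34, 15, 10, b), (z, m, 34, 15, 20, a), (z, m, 34, 15, 25, x), (z, m, 34, 15, 26, u), (z, q, 18, 26, 10, b), (z, q, 18, 26, 20, a), (z, q, 18, 26, 25, x), (z, q, 18, 26, 26, u)}
(U ⋈ P) ⋈ Q (natural join on D): {(z, d, 16, 30, 10, b, 3), (z, d, 16, 30, 10, b, 32), (z, d, 16, 30, 10, b, 35), (z, d, 16, 30, 20, a, 3), (z, d, 16, 30, 20, a, 32), (z, d, 16, 30, 20, a, 35), (z, d, 16, 30, 25, x, 3), (z, d, 16, 30, 25, x, 32), (z, d, 16, 30, 25, x, 35), (z, d, 16, 30, 26, u, 3), (z, d, 16, 30, 26, u, 32), (z, d, 16, 30, 26, u, 35), (z, m, 34, 15, 10, b, 3), (z, m, 34, 15, 10, b, 32), (z, m, 34, 15, 10, b, 35), (z, m, 34, 15, 20, a, 3), (z, m, 34, 15, 20, a, 32), (z, m, 34, 15, 20, a, 35), (z, m, 34, 15, 25, x, 3), (z, m, 34, 15, 25, x, 32), (z, m, 34, 15, 25, x, 35), (z, m, 34, 15, 26, u, 3), (z, m, 34, 15, 26, u, 32), (z, m, 34, 15, 26, u, 35), (z, q, 18, 26, 10, b, 3), (z, q, 18, 26, 10, b, 32), (z, q, 18, 26, 10, b, 35), (z, q, 18, 26, 20, a, 3), (z, q, 18, 26, 20, a, 32), (z, q, 18, 26, 20, a, 35), (z, q, 18, 26, 25, x, 3), (z, q, 18, 26, 25, x, 32), (z, q, 18, 26, 25, x, 35), (z, q, 18, 26, 26, u, 3), (z, q, 18, 26, 26, u, 32), (z, q, 18, 26, 26, u, 35)}
Filtering on G ≠ m leaves {(z, d, 16, 30, 10, b, 3), (z, d, 16, 30, 10, b, 32), (z, d, 16, 30, 10, b, 35), (z, d, 16, 30, 20, a, 3), (z, d, 16, 30, 20, a, 32), (z, d, 16, 30, 20, a, 35), (z, d, 16, 30, 25, x, 3), (z, d, 16, 30, 25, x, 32), (z, d, 16, 30, 25, x, 35), (z, d, 16, 30, 26, u, 3), (z, d, 16, 30, 26, u, 32), (z, d, 16, 30, 26, u, 35), (z, q, 18, 26, 10, b, 3), (z, q, 18, 26, 10, b, 32), (z, q, 18, 26, 10, b, 35), (z, q, 18, 26, 20, a, 3), (z, q, 18, 26, 20, a, 32), (z, q, 18, 26, 20, a, 35), (z, q, 18, 26, 25, x, 3), (z, q, 18, 26, 25, x, 32), (z, q, 18, 26, 25, x, 35), (z, q, 18, 26, 26, u, 3), (z, q, 18, 26, 26, u, 32), (z, q, 18, 26, 26, u, 35)}.
π[D, A, G]: project onto (D, A, G) (16 duplicate(s) eliminated) → {(z, a, d), (z, a, q), (z, b, d), (z, b, q), (z, u, d), (z, u, q), (z, x, d), (z, x, q)}

{(z, a, d), (z, a, q), (z, b, d), (z, b, q), (z, u, d), (z, u, q), (z, x, d), (z, x, q)}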